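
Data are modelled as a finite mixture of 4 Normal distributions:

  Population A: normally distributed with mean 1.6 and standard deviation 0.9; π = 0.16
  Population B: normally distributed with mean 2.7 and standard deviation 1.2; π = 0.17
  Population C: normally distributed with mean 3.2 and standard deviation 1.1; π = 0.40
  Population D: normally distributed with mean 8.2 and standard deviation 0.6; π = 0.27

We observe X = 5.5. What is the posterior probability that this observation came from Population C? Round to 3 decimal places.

Apply Bayes' rule: the posterior for each component is proportional to its prior times its likelihood at x.
Component likelihoods at x = 5.5:
  f_A = (1/(0.9·√(2π)))·exp(−(5.5−1.6)²/(2·0.9²)) = 0.443269·exp(-9.38889) = 3.70787e-05
  f_B = (1/(1.2·√(2π)))·exp(−(5.5−2.7)²/(2·1.2²)) = 0.332452·exp(-2.72222) = 0.0218516
  f_C = (1/(1.1·√(2π)))·exp(−(5.5−3.2)²/(2·1.1²)) = 0.362675·exp(-2.18595) = 0.0407541
  f_D = (1/(0.6·√(2π)))·exp(−(5.5−8.2)²/(2·0.6²)) = 0.664904·exp(-10.12500) = 2.66396e-05
Unnormalised posteriors:
  π_A·f_A = 0.16 × 3.70787e-05 = 5.9326e-06
  π_B·f_B = 0.17 × 0.0218516 = 0.00371477
  π_C·f_C = 0.40 × 0.0407541 = 0.0163016
  π_D·f_D = 0.27 × 2.66396e-05 = 7.19268e-06
Sum: 5.9326e-06 + 0.00371477 + 0.0163016 + 7.19268e-06 = 0.0200295
So the posterior for Population C is 0.0163016 / 0.0200295 ≈ 0.814.

0.814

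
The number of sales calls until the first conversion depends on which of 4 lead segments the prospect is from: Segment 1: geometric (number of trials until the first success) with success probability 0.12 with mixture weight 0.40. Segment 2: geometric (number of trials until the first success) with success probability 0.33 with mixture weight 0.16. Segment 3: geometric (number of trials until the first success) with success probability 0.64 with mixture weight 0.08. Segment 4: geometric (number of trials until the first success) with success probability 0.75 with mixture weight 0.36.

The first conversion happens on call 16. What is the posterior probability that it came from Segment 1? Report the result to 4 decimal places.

Posterior ∝ prior × likelihood, so P(k | x) ∝ π_k f_k(x); normalise over all components.
Evaluate each component's likelihood at the observed value:
  f_1 = 0.0176369
  f_2 = 0.000812149
  f_3 = 1.41487e-07
  f_4 = 6.98492e-10
Multiply by the mixture weights:
  π_1·f_1 = 0.40 × 0.0176369 = 0.00705474
  π_2·f_2 = 0.16 × 0.000812149 = 0.000129944
  π_3·f_3 = 0.08 × 1.41487e-07 = 1.1319e-08
  π_4·f_4 = 0.36 × 6.98492e-10 = 2.51457e-10
Denominator: 0.00705474 + 0.000129944 + 1.1319e-08 + 2.51457e-10 = 0.0071847
P(Segment 1 | 16) ≈ 0.9819

0.9819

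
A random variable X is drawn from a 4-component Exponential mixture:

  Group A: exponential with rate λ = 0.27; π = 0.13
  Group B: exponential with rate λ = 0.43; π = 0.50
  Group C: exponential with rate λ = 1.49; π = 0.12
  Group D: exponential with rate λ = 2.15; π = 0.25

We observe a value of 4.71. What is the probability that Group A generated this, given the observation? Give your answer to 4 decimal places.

The responsibility of component k is π_k f_k(x) divided by Σ_j π_j f_j(x).
Evaluate each component's likelihood at the observed value:
  p_A = 0.27·e^(−0.27·4.71) = 0.27·e^(−1.2717) = 0.0756957
  p_B = 0.43·e^(−0.43·4.71) = 0.43·e^(−2.0253) = 0.0567403
  p_C = 1.49·e^(−1.49·4.71) = 1.49·e^(−7.0179) = 0.0013346
  p_D = 2.15·e^(−2.15·4.71) = 2.15·e^(−10.1265) = 8.60113e-05
Weight by the priors:
  π_A·p_A = 0.13 × 0.0756957 = 0.00984045
  π_B·p_B = 0.50 × 0.0567403 = 0.0283702
  π_C·p_C = 0.12 × 0.0013346 = 0.000160152
  π_D·p_D = 0.25 × 8.60113e-05 = 2.15028e-05
Marginal: 0.00984045 + 0.0283702 + 0.000160152 + 2.15028e-05 = 0.0383923
P(Group A | 4.71) ≈ 0.2563

0.2563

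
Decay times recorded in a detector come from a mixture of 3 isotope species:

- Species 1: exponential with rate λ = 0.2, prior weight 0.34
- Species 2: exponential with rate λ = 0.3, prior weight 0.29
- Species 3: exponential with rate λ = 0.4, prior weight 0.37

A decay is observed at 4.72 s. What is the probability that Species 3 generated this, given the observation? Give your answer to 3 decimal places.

P(component k | x) = π_k·f_k(x) / marginal(x), where marginal(x) = Σ_j π_j·f_j(x).
Component likelihoods at x = 4.72 s:
  L_1 = 0.0778137
  L_2 = 0.0728048
  L_3 = 0.0605497
Unnormalised posteriors:
  π_1·L_1 = 0.34 × 0.0778137 = 0.0264567
  π_2·L_2 = 0.29 × 0.0728048 = 0.0211134
  π_3·L_3 = 0.37 × 0.0605497 = 0.0224034
Evidence: 0.0264567 + 0.0211134 + 0.0224034 = 0.0699734
So the posterior for Species 3 is 0.0224034 / 0.0699734 ≈ 0.320.

0.320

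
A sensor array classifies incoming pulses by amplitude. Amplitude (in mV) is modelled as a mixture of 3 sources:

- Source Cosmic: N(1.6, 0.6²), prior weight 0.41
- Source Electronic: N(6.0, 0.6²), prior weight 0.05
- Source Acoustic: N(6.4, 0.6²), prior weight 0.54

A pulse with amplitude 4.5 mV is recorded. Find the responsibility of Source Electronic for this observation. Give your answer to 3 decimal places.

P(component k | x) = P(Z=k)·f_k(x) / marginal(x), where marginal(x) = Σ_j P(Z=j)·f_j(x).
Component likelihoods at x = 4.5 mV:
  f_Cosmic = (1/(0.6·√(2π)))·exp(−(4.5−1.6)²/(2·0.6²)) = 0.664904·exp(-11.68056) = 5.62287e-06
  f_Electronic = (1/(0.6·√(2π)))·exp(−(4.5−6.0)²/(2·0.6²)) = 0.664904·exp(-3.12500) = 0.0292138
  f_Acoustic = (1/(0.6·√(2π)))·exp(−(4.5−6.4)²/(2·0.6²)) = 0.664904·exp(-5.01389) = 0.00441829
Weight by the priors:
  P(Z=Cosmic)·f_Cosmic = 0.41 × 5.62287e-06 = 2.30538e-06
  P(Z=Electronic)·f_Electronic = 0.05 × 0.0292138 = 0.00146069
  P(Z=Acoustic)·f_Acoustic = 0.54 × 0.00441829 = 0.00238588
Evidence: 2.30538e-06 + 0.00146069 + 0.00238588 = 0.00384888
P(Source Electronic | x) ≈ 0.380

0.380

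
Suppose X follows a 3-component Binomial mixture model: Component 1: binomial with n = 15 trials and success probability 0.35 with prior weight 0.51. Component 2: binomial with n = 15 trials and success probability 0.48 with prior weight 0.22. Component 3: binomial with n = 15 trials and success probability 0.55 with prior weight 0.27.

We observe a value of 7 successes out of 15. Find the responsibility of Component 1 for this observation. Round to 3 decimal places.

0.431

Apply Bayes' rule: the posterior for each component is proportional to its prior times its likelihood at x.
Binomial probabilities:
  f_1 = C(15,7)·0.35^7·0.65^8 = 6435·0.000643393·0.0318645 = 0.131926
  f_2 = C(15,7)·0.48^7·0.52^8 = 6435·0.00587068·0.00534597 = 0.201959
  f_3 = C(15,7)·0.55^7·0.45^8 = 6435·0.0152244·0.00168151 = 0.164736
Prior × likelihood for each component:
  π_1·f_1 = 0.51 × 0.131926 = 0.0672825
  π_2·f_2 = 0.22 × 0.201959 = 0.0444311
  π_3·f_3 = 0.27 × 0.164736 = 0.0444786
Evidence: 0.0672825 + 0.0444311 + 0.0444786 = 0.156192
P(Component 1 | the observation) ≈ 0.431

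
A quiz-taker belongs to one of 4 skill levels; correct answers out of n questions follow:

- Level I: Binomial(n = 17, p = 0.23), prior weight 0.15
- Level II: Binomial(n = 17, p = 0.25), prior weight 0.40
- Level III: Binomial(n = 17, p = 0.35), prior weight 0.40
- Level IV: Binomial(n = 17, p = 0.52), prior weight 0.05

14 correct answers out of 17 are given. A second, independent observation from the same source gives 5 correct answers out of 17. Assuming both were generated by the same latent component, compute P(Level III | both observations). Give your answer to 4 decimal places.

The responsibility of component k is π_k f_k(x) divided by Σ_j π_j f_j(x).
Since both observations come from the same component, the likelihood for component k is f_k(x₁)·f_k(x₂).
  p_I = [3.59891e-07] × [0.173013] = 6.22657e-08
  p_II = [1.06869e-06] × [0.191419] = 2.04568e-07
  p_III = [7.73039e-05] × [0.184863] = 1.42907e-05
  p_IV = [0.00794839] × [0.0351935] = 0.000279731
Weight by the priors:
  π_I·p_I = 0.15 × 6.22657e-08 = 9.33986e-09
  π_II·p_II = 0.40 × 2.04568e-07 = 8.18273e-08
  π_III·p_III = 0.40 × 1.42907e-05 = 5.71627e-06
  π_IV·p_IV = 0.05 × 0.000279731 = 1.39866e-05
Sum: 9.33986e-09 + 8.18273e-08 + 5.71627e-06 + 1.39866e-05 = 1.9794e-05
Responsibility of Level III: 5.71627e-06 / 1.9794e-05 ≈ 0.2888

0.2888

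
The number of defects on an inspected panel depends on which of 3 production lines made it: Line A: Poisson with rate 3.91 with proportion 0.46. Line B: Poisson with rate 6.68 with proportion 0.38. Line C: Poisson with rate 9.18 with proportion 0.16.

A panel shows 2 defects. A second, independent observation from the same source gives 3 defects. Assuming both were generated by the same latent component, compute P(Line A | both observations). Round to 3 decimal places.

By Bayes' theorem, P(k | x) = π_k f_k(x) / Σ_j π_j f_j(x).
Since both observations come from the same component, the likelihood for component k is f_k(x₁)·f_k(x₂).
  p_A = [e^(−3.91)·3.91^2/2! = 0.153191] × [0.199658] = 0.0305858
  p_B = [e^(−6.68)·6.68^2/2! = 0.0280179] × [0.0623866] = 0.00174794
  p_C = [e^(−9.18)·9.18^2/2! = 0.00434342] × [0.0132909] = 5.77279e-05
Unnormalised posteriors:
  π_A·p_A = 0.46 × 0.0305858 = 0.0140695
  π_B·p_B = 0.38 × 0.00174794 = 0.000664218
  π_C·p_C = 0.16 × 5.77279e-05 = 9.23646e-06
Denominator: 0.0140695 + 0.000664218 + 9.23646e-06 = 0.0147429
Responsibility of Line A: 0.0140695 / 0.0147429 ≈ 0.954

0.954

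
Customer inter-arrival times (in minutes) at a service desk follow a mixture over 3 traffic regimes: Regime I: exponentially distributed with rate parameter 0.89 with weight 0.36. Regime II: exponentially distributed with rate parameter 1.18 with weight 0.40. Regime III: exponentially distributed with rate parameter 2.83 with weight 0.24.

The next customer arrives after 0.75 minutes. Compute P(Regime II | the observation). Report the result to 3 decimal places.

Posterior ∝ prior × likelihood, so P(k | x) ∝ P(Z=k) f_k(x); normalise over all components.
Exponential densities:
  p_I = 0.456561
  p_II = 0.487003
  p_III = 0.338841
Multiply by the mixture weights:
  P(Z=I)·p_I = 0.36 × 0.456561 = 0.164362
  P(Z=II)·p_II = 0.40 × 0.487003 = 0.194801
  P(Z=III)·p_III = 0.24 × 0.338841 = 0.0813219
Denominator: 0.164362 + 0.194801 + 0.0813219 = 0.440485
Responsibility of Regime II: 0.194801 / 0.440485 ≈ 0.442

0.442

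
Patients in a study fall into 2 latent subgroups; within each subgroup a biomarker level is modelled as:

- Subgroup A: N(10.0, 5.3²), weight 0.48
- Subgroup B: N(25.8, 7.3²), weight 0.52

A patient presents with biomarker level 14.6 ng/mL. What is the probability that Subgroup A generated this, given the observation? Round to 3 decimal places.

P(component k | x) = π_k·f_k(x) / marginal(x), where marginal(x) = Σ_j π_j·f_j(x).
Component likelihoods at x = 14.6 ng/mL:
  L_A = (1/(5.3·√(2π)))·exp(−(14.6−10.0)²/(2·5.3²)) = 0.075272·exp(-0.37665) = 0.0516486
  L_B = (1/(7.3·√(2π)))·exp(−(14.6−25.8)²/(2·7.3²)) = 0.054650·exp(-1.17696) = 0.0168439
Multiply by the mixture weights:
  π_A·L_A = 0.48 × 0.0516486 = 0.0247913
  π_B·L_B = 0.52 × 0.0168439 = 0.00875881
Evidence: 0.0247913 + 0.00875881 = 0.0335501
Responsibility of Subgroup A: 0.0247913 / 0.0335501 ≈ 0.739

0.739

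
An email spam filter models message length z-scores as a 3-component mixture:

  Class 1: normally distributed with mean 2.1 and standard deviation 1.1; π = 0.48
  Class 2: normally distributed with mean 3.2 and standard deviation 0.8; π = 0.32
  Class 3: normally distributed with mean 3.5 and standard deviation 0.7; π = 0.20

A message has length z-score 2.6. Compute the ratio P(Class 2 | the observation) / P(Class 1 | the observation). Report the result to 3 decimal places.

Since P(k|x) ∝ w_k f_k(x), the posterior odds are w_i f_i(x) / (w_j f_j(x)).
Component likelihoods at x = 2.6:
  p_1 = 0.327079
  p_2 = 0.376422
  p_3 = 0.249376
0.120455 / 0.156998 ≈ 0.767

0.767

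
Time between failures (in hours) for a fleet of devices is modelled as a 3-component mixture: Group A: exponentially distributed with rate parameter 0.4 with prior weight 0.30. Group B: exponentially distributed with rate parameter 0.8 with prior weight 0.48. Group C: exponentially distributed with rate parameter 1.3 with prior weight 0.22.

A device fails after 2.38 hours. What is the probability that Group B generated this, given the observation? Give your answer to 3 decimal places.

0.491

Posterior ∝ prior × likelihood, so P(k | x) ∝ w_k f_k(x); normalise over all components.
Exponential densities:
  L_A = 0.154387
  L_B = 0.119177
  L_C = 0.0589164
Prior × likelihood for each component:
  w_A·L_A = 0.30 × 0.154387 = 0.0463162
  w_B·L_B = 0.48 × 0.119177 = 0.0572051
  w_C·L_C = 0.22 × 0.0589164 = 0.0129616
Sum: 0.0463162 + 0.0572051 + 0.0129616 = 0.116483
P(Group B | x) = 0.0572051 / 0.116483 ≈ 0.491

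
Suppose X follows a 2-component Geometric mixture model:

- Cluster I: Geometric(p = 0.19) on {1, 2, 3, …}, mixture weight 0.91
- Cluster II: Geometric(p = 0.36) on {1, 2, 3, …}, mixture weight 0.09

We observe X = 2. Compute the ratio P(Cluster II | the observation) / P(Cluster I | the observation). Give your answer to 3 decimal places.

0.148

Only the two components matter; the odds are (P(Z=i) f_i(x)) / (P(Z=j) f_j(x)).
Geometric probabilities:
  f_I = 0.19·(1−0.19)^1 = 0.19·0.81 = 0.1539
  f_II = 0.36·(1−0.36)^1 = 0.36·0.64 = 0.2304
0.020736 / 0.140049 ≈ 0.148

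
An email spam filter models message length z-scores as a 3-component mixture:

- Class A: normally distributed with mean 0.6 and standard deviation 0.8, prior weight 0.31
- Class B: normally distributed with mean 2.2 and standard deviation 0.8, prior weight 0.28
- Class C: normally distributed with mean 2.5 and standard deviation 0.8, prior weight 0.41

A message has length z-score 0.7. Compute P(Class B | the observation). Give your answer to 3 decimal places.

0.124

The responsibility of component k is w_k f_k(x) divided by Σ_j w_j f_j(x).
Component likelihoods at x = 0.7:
  p_A = (1/(0.8·√(2π)))·exp(−(0.7−0.6)²/(2·0.8²)) = 0.498678·exp(-0.00781) = 0.494797
  p_B = (1/(0.8·√(2π)))·exp(−(0.7−2.2)²/(2·0.8²)) = 0.498678·exp(-1.75781) = 0.0859828
  p_C = (1/(0.8·√(2π)))·exp(−(0.7−2.5)²/(2·0.8²)) = 0.498678·exp(-2.53125) = 0.0396746
Weight by the priors:
  w_A·p_A = 0.31 × 0.494797 = 0.153387
  w_B·p_B = 0.28 × 0.0859828 = 0.0240752
  w_C·p_C = 0.41 × 0.0396746 = 0.0162666
Evidence: 0.153387 + 0.0240752 + 0.0162666 = 0.193729
So the posterior for Class B is 0.0240752 / 0.193729 ≈ 0.124.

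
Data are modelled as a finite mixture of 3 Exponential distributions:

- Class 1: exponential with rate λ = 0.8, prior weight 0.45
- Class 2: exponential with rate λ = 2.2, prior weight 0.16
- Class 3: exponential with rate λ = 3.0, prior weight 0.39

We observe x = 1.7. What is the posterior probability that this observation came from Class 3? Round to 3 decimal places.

The responsibility of component k is π_k f_k(x) divided by Σ_j π_j f_j(x).
Component likelihoods at x = 1.7:
  f_1 = 0.205329
  f_2 = 0.052259
  f_3 = 0.0182902
Weight by the priors:
  π_1·f_1 = 0.45 × 0.205329 = 0.0923979
  π_2·f_2 = 0.16 × 0.052259 = 0.00836144
  π_3·f_3 = 0.39 × 0.0182902 = 0.00713319
Sum: 0.0923979 + 0.00836144 + 0.00713319 = 0.107893
Responsibility of Class 3: 0.00713319 / 0.107893 ≈ 0.066

0.066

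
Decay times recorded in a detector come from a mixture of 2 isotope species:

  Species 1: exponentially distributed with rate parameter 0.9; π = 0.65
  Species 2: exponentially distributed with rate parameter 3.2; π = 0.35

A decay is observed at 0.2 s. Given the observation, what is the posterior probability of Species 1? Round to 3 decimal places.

Apply Bayes' rule: the posterior for each component is proportional to its prior times its likelihood at x.
Component likelihoods at x = 0.2 s:
  f_1 = 0.9·e^(−0.9·0.2) = 0.9·e^(−0.1800) = 0.751743
  f_2 = 3.2·e^(−3.2·0.2) = 3.2·e^(−0.6400) = 1.68734
Prior × likelihood for each component:
  π_1·f_1 = 0.65 × 0.751743 = 0.488633
  π_2·f_2 = 0.35 × 1.68734 = 0.590568
Denominator: 0.488633 + 0.590568 = 1.0792
P(Species 1 | x) = 0.488633 / 1.0792 ≈ 0.453

0.453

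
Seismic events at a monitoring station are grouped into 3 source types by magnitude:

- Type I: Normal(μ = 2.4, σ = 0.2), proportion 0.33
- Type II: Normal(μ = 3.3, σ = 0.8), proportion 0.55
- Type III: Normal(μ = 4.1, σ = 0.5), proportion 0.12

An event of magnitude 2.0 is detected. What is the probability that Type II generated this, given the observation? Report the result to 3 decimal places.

0.451

The responsibility of component k is P(Z=k) f_k(x) divided by Σ_j P(Z=j) f_j(x).
Component likelihoods at x = 2.0:
  p_I = (1/(0.2·√(2π)))·exp(−(2.0−2.4)²/(2·0.2²)) = 1.994711·exp(-2.00000) = 0.269955
  p_II = (1/(0.8·√(2π)))·exp(−(2.0−3.3)²/(2·0.8²)) = 0.498678·exp(-1.32031) = 0.133173
  p_III = (1/(0.5·√(2π)))·exp(−(2.0−4.1)²/(2·0.5²)) = 0.797885·exp(-8.82000) = 0.000117886
Multiply by the mixture weights:
  P(Z=I)·p_I = 0.33 × 0.269955 = 0.0890851
  P(Z=II)·p_II = 0.55 × 0.133173 = 0.0732451
  P(Z=III)·p_III = 0.12 × 0.000117886 = 1.41463e-05
Denominator: 0.0890851 + 0.0732451 + 1.41463e-05 = 0.162344
P(Type II | the observation) = 0.0732451 / 0.162344 ≈ 0.451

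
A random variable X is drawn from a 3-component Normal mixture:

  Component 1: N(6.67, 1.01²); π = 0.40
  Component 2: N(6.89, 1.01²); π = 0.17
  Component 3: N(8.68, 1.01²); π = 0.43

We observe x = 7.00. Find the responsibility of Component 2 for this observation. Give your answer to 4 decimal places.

0.2576

Posterior ∝ prior × likelihood, so P(k | x) ∝ π_k f_k(x); normalise over all components.
Normal densities:
  f_1 = 0.374462
  f_2 = 0.392657
  f_3 = 0.0990349
Unnormalised posteriors:
  π_1·f_1 = 0.40 × 0.374462 = 0.149785
  π_2·f_2 = 0.17 × 0.392657 = 0.0667516
  π_3·f_3 = 0.43 × 0.0990349 = 0.042585
Denominator: 0.149785 + 0.0667516 + 0.042585 = 0.259121
So the posterior for Component 2 is 0.0667516 / 0.259121 ≈ 0.2576.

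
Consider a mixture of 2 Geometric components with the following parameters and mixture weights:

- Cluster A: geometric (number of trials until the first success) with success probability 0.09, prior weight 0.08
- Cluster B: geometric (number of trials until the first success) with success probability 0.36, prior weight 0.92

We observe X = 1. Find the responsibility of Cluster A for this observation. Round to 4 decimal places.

0.0213

P(component k | x) = π_k·f_k(x) / marginal(x), where marginal(x) = Σ_j π_j·f_j(x).
Component likelihoods at x = 1:
  L_A = 0.09
  L_B = 0.36
Prior × likelihood for each component:
  π_A·L_A = 0.08 × 0.09 = 0.0072
  π_B·L_B = 0.92 × 0.36 = 0.3312
Marginal: 0.0072 + 0.3312 = 0.3384
P(Cluster A | data) ≈ 0.0213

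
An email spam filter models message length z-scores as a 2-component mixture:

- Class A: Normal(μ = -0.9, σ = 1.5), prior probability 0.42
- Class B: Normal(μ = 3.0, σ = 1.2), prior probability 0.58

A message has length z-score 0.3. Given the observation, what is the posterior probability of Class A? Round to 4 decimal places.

P(component k | x) = π_k·f_k(x) / marginal(x), where marginal(x) = Σ_j π_j·f_j(x).
Component likelihoods at x = 0.3:
  L_A = (1/(1.5·√(2π)))·exp(−(0.3−-0.9)²/(2·1.5²)) = 0.265962·exp(-0.32000) = 0.193128
  L_B = (1/(1.2·√(2π)))·exp(−(0.3−3.0)²/(2·1.2²)) = 0.332452·exp(-2.53125) = 0.0264497
Prior × likelihood for each component:
  π_A·L_A = 0.42 × 0.193128 = 0.0811136
  π_B·L_B = 0.58 × 0.0264497 = 0.0153408
Normaliser: 0.0811136 + 0.0153408 = 0.0964545
P(Class A | the observation) ≈ 0.8410

0.8410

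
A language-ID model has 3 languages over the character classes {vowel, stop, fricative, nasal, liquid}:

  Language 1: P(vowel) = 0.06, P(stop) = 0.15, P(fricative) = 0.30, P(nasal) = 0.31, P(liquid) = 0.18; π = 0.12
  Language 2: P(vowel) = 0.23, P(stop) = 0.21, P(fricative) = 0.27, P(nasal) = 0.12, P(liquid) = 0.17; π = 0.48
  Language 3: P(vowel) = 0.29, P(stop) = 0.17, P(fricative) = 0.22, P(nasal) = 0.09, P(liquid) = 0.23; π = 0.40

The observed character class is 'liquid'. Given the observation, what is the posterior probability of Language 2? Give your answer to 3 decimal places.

Posterior ∝ prior × likelihood, so P(k | x) ∝ w_k f_k(x); normalise over all components.
Evaluate each component's likelihood at the observed value:
  f_1 = P(liquid | comp) = 0.18
  f_2 = P(liquid | comp) = 0.17
  f_3 = P(liquid | comp) = 0.23
Weight by the priors:
  w_1·f_1 = 0.12 × 0.18 = 0.0216
  w_2·f_2 = 0.48 × 0.17 = 0.0816
  w_3·f_3 = 0.40 × 0.23 = 0.092
Sum: 0.0216 + 0.0816 + 0.092 = 0.1952
P(Language 2 | the observation) ≈ 0.418

0.418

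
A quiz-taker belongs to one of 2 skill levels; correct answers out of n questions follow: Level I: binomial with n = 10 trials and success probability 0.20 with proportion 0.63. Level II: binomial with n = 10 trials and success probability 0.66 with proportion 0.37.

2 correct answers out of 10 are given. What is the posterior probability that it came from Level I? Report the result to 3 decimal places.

The responsibility of component k is π_k f_k(x) divided by Σ_j π_j f_j(x).
Component likelihoods at x = 2 correct answers out of 10:
  f_I = 0.30199
  f_II = 0.00350051
Unnormalised posteriors:
  π_I·f_I = 0.63 × 0.30199 = 0.190254
  π_II·f_II = 0.37 × 0.00350051 = 0.00129519
Evidence: 0.190254 + 0.00129519 = 0.191549
P(Level I | the observation) ≈ 0.993

0.993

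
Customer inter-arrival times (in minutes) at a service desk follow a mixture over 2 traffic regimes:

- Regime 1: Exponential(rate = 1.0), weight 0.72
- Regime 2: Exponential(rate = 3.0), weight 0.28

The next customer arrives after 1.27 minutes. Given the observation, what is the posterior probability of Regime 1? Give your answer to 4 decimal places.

Apply Bayes' rule: the posterior for each component is proportional to its prior times its likelihood at x.
Component likelihoods at x = 1.27 minutes:
  L_1 = 0.280832
  L_2 = 0.0664445
Prior × likelihood for each component:
  P(Z=1)·L_1 = 0.72 × 0.280832 = 0.202199
  P(Z=2)·L_2 = 0.28 × 0.0664445 = 0.0186045
Evidence: 0.202199 + 0.0186045 = 0.220803
So the posterior for Regime 1 is 0.202199 / 0.220803 ≈ 0.9157.

0.9157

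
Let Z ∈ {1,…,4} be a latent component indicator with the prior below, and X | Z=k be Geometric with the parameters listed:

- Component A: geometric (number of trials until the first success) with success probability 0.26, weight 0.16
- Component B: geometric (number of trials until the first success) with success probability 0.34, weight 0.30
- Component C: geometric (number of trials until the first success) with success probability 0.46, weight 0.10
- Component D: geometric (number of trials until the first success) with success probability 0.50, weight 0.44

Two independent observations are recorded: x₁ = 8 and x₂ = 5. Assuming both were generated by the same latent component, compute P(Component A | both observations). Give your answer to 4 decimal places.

0.4743

Posterior ∝ prior × likelihood, so P(k | x) ∝ π_k f_k(x); normalise over all components.
Since both observations come from the same component, the likelihood for component k is f_k(x₁)·f_k(x₂).
  L_A = [0.26·(1−0.26)^7 = 0.26·0.121513 = 0.0315933] × [0.0779651] = 0.00246318
  L_B = [0.34·(1−0.34)^7 = 0.34·0.0545516 = 0.0185475] × [0.0645141] = 0.00119658
  L_C = [0.46·(1−0.46)^7 = 0.46·0.0133893 = 0.00615906] × [0.0391141] = 0.000240906
  L_D = [0.50·(1−0.50)^7 = 0.50·0.0078125 = 0.00390625] × [0.03125] = 0.00012207
Multiply by the mixture weights:
  π_A·L_A = 0.16 × 0.00246318 = 0.000394108
  π_B·L_B = 0.30 × 0.00119658 = 0.000358973
  π_C·L_C = 0.10 × 0.000240906 = 2.40906e-05
  π_D·L_D = 0.44 × 0.00012207 = 5.37109e-05
Marginal: 0.000394108 + 0.000358973 + 2.40906e-05 + 5.37109e-05 = 0.000830883
So the posterior for Component A is 0.000394108 / 0.000830883 ≈ 0.4743.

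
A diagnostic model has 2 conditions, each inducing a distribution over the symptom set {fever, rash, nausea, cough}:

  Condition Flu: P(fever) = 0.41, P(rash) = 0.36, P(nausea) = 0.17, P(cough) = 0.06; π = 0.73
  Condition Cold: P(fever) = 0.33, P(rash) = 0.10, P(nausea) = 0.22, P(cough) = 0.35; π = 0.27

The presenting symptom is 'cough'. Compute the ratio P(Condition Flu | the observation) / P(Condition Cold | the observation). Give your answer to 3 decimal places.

0.463

Only the two components matter; the odds are (w_i f_i(x)) / (w_j f_j(x)).
Evaluate each component's likelihood at the observed value:
  f_Flu = 0.06
  f_Cold = 0.35
0.0438 / 0.0945 ≈ 0.463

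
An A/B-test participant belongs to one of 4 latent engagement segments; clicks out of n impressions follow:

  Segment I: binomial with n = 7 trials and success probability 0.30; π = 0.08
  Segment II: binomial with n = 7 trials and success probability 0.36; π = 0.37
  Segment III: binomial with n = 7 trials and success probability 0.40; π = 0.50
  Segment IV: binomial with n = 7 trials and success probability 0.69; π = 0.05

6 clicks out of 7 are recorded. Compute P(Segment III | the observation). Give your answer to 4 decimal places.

By Bayes' theorem, P(k | x) = π_k f_k(x) / Σ_j π_j f_j(x).
Evaluate each component's likelihood at the observed value:
  f_I = C(7,6)·0.30^6·0.70^1 = 7·0.000729·0.7 = 0.0035721
  f_II = C(7,6)·0.36^6·0.64^1 = 7·0.00217678·0.64 = 0.00975198
  f_III = C(7,6)·0.40^6·0.60^1 = 7·0.004096·0.6 = 0.0172032
  f_IV = C(7,6)·0.69^6·0.31^1 = 7·0.107918·0.31 = 0.234182
Unnormalised posteriors:
  π_I·f_I = 0.08 × 0.0035721 = 0.000285768
  π_II·f_II = 0.37 × 0.00975198 = 0.00360823
  π_III·f_III = 0.50 × 0.0172032 = 0.0086016
  π_IV·f_IV = 0.05 × 0.234182 = 0.0117091
Evidence: 0.000285768 + 0.00360823 + 0.0086016 + 0.0117091 = 0.0242047
P(Segment III | data) ≈ 0.3554

0.3554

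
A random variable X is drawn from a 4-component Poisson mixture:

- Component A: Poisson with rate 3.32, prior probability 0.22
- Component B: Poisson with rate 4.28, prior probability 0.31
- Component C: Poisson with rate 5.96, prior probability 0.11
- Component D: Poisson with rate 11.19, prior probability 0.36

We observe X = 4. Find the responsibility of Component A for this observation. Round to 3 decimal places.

0.340

Apply Bayes' rule: the posterior for each component is proportional to its prior times its likelihood at x.
Poisson probabilities:
  f_A = 0.183014
  f_B = 0.193546
  f_C = 0.135637
  f_D = 0.00902306
Weight by the priors:
  w_A·f_A = 0.22 × 0.183014 = 0.040263
  w_B·f_B = 0.31 × 0.193546 = 0.0599992
  w_C·f_C = 0.11 × 0.135637 = 0.0149201
  w_D·f_D = 0.36 × 0.00902306 = 0.0032483
Normaliser: 0.040263 + 0.0599992 + 0.0149201 + 0.0032483 = 0.118431
So the posterior for Component A is 0.040263 / 0.118431 ≈ 0.340.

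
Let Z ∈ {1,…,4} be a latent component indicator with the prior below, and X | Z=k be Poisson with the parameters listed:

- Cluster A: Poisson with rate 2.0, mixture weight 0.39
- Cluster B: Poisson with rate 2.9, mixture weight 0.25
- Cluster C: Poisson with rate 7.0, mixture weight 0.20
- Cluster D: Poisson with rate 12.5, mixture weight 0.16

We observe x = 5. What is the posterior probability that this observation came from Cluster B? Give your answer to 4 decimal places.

0.3637

The responsibility of component k is π_k f_k(x) divided by Σ_j π_j f_j(x).
Evaluate each component's likelihood at the observed value:
  p_A = 0.0360894
  p_B = 0.0940491
  p_C = 0.127717
  p_D = 0.00947737
Prior × likelihood for each component:
  π_A·p_A = 0.39 × 0.0360894 = 0.0140749
  π_B·p_B = 0.25 × 0.0940491 = 0.0235123
  π_C·p_C = 0.20 × 0.127717 = 0.0255433
  π_D·p_D = 0.16 × 0.00947737 = 0.00151638
Denominator: 0.0140749 + 0.0235123 + 0.0255433 + 0.00151638 = 0.0646469
So the posterior for Cluster B is 0.0235123 / 0.0646469 ≈ 0.3637.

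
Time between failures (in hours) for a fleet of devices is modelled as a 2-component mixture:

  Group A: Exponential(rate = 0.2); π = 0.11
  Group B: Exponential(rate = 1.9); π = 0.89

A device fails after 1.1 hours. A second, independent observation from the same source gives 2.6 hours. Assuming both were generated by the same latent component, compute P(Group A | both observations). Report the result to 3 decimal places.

0.425

Posterior ∝ prior × likelihood, so P(k | x) ∝ P(Z=k) f_k(x); normalise over all components.
Since both observations come from the same component, the likelihood for component k is f_k(x₁)·f_k(x₂).
  L_A = [0.160504] × [0.118904] = 0.0190846
  L_B = [0.235006] × [0.0135937] = 0.0031946
Weight by the priors:
  P(Z=A)·L_A = 0.11 × 0.0190846 = 0.0020993
  P(Z=B)·L_B = 0.89 × 0.0031946 = 0.0028432
Sum: 0.0020993 + 0.0028432 = 0.0049425
P(Group A | x₁,x₂) = 0.0020993 / 0.0049425 ≈ 0.425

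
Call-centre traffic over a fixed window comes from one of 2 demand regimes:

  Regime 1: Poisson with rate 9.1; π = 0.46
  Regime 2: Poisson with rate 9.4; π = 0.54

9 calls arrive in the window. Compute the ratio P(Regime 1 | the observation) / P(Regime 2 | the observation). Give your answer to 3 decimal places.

0.859

Since P(k|x) ∝ P(Z=k) f_k(x), the posterior odds are P(Z=i) f_i(x) / (P(Z=j) f_j(x)).
Component likelihoods at x = 9 calls:
  f_1 = e^(−9.1)·9.1^9/9! = 0.131683
  f_2 = e^(−9.4)·9.4^9/9! = 0.130623
Odds = (0.46/0.54) × (0.131683/0.130623) = 0.851852 × 1.00812 ≈ 0.859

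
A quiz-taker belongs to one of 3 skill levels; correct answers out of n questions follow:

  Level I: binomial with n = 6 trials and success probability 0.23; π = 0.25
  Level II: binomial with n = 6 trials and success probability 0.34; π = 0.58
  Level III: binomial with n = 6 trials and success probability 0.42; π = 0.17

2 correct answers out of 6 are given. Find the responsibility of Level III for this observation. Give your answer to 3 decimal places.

P(component k | x) = P(Z=k)·f_k(x) / marginal(x), where marginal(x) = Σ_j P(Z=j)·f_j(x).
Evaluate each component's likelihood at the observed value:
  f_I = C(6,2)·0.23^2·0.77^4 = 15·0.0529·0.35153 = 0.278939
  f_II = C(6,2)·0.34^2·0.66^4 = 15·0.1156·0.189747 = 0.329022
  f_III = C(6,2)·0.42^2·0.58^4 = 15·0.1764·0.113165 = 0.299434
Multiply by the mixture weights:
  P(Z=I)·f_I = 0.25 × 0.278939 = 0.0697348
  P(Z=II)·f_II = 0.58 × 0.329022 = 0.190833
  P(Z=III)·f_III = 0.17 × 0.299434 = 0.0509039
Denominator: 0.0697348 + 0.190833 + 0.0509039 = 0.311471
P(Level III | x) = 0.0509039 / 0.311471 ≈ 0.163

0.163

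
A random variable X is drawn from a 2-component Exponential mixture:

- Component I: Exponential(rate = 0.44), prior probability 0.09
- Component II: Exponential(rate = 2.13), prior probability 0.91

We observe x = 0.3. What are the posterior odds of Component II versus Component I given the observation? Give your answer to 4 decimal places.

Only the two components matter; the odds are (π_i f_i(x)) / (π_j f_j(x)).
Component likelihoods at x = 0.3:
  L_I = 0.38559
  L_II = 1.12426
1.02307 / 0.0347031 ≈ 29.4807

29.4807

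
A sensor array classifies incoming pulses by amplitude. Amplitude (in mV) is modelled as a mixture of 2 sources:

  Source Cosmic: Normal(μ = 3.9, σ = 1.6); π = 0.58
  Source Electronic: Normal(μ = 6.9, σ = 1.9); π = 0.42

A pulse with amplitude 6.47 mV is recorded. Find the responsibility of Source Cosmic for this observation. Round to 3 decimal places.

Posterior ∝ prior × likelihood, so P(k | x) ∝ π_k f_k(x); normalise over all components.
Evaluate each component's likelihood at the observed value:
  L_Cosmic = (1/(1.6·√(2π)))·exp(−(6.47−3.9)²/(2·1.6²)) = 0.249339·exp(-1.29002) = 0.0686344
  L_Electronic = (1/(1.9·√(2π)))·exp(−(6.47−6.9)²/(2·1.9²)) = 0.209970·exp(-0.02561) = 0.204661
Multiply by the mixture weights:
  π_Cosmic·L_Cosmic = 0.58 × 0.0686344 = 0.0398079
  π_Electronic·L_Electronic = 0.42 × 0.204661 = 0.0859575
Evidence: 0.0398079 + 0.0859575 = 0.125765
Responsibility of Source Cosmic: 0.0398079 / 0.125765 ≈ 0.317

0.317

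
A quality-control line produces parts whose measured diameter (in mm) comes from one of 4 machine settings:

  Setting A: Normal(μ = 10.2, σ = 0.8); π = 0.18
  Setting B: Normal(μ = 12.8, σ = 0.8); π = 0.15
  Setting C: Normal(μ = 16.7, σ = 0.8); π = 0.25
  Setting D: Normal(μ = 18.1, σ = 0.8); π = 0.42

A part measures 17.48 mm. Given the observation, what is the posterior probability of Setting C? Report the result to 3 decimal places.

Apply Bayes' rule: the posterior for each component is proportional to its prior times its likelihood at x.
Normal densities:
  L_A = (1/(0.8·√(2π)))·exp(−(17.48−10.2)²/(2·0.8²)) = 0.498678·exp(-41.40500) = 5.19825e-19
  L_B = (1/(0.8·√(2π)))·exp(−(17.48−12.8)²/(2·0.8²)) = 0.498678·exp(-17.11125) = 1.84713e-08
  L_C = (1/(0.8·√(2π)))·exp(−(17.48−16.7)²/(2·0.8²)) = 0.498678·exp(-0.47531) = 0.310023
  L_D = (1/(0.8·√(2π)))·exp(−(17.48−18.1)²/(2·0.8²)) = 0.498678·exp(-0.30031) = 0.369314
Prior × likelihood for each component:
  P(Z=A)·L_A = 0.18 × 5.19825e-19 = 9.35685e-20
  P(Z=B)·L_B = 0.15 × 1.84713e-08 = 2.7707e-09
  P(Z=C)·L_C = 0.25 × 0.310023 = 0.0775059
  P(Z=D)·L_D = 0.42 × 0.369314 = 0.155112
Evidence: 9.35685e-20 + 2.7707e-09 + 0.0775059 + 0.155112 = 0.232618
P(Setting C | 17.48 mm) ≈ 0.333

0.333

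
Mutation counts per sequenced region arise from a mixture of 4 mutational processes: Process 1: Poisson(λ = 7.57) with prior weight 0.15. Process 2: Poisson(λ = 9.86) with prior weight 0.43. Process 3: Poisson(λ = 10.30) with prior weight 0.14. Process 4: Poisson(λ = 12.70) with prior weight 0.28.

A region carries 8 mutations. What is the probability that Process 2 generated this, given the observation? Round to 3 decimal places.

By Bayes' theorem, P(k | x) = w_k f_k(x) / Σ_j w_j f_j(x).
Component likelihoods at x = 8 mutations:
  f_1 = e^(−7.57)·7.57^8/8! = 0.137923
  f_2 = e^(−9.86)·9.86^8/8! = 0.115705
  f_3 = e^(−10.30)·10.30^8/8! = 0.105668
  f_4 = e^(−12.70)·12.70^8/8! = 0.0512117
Multiply by the mixture weights:
  w_1·f_1 = 0.15 × 0.137923 = 0.0206885
  w_2·f_2 = 0.43 × 0.115705 = 0.049753
  w_3·f_3 = 0.14 × 0.105668 = 0.0147935
  w_4·f_4 = 0.28 × 0.0512117 = 0.0143393
Denominator: 0.0206885 + 0.049753 + 0.0147935 + 0.0143393 = 0.0995743
P(Process 2 | x) ≈ 0.500

0.500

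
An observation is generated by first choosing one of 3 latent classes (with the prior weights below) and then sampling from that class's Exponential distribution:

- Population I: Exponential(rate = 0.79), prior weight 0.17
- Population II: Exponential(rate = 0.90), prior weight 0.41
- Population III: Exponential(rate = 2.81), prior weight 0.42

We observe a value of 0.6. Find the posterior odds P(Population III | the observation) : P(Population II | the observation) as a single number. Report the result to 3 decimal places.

1.017

Only the two components matter; the odds are (P(Z=i) f_i(x)) / (P(Z=j) f_j(x)).
Component likelihoods at x = 0.6:
  p_I = 0.491781
  p_II = 0.524473
  p_III = 0.520578
0.218643 / 0.215034 ≈ 1.017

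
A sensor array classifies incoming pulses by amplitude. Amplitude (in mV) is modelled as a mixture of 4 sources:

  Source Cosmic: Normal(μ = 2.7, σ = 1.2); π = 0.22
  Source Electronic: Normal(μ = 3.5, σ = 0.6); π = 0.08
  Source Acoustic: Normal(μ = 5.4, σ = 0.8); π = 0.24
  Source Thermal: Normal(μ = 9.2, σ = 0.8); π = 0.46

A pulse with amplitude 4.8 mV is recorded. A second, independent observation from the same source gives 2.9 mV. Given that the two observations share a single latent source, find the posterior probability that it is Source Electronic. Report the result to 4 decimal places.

By Bayes' theorem, P(k | x) = π_k f_k(x) / Σ_j π_j f_j(x).
Since both observations come from the same component, the likelihood for component k is f_k(x₁)·f_k(x₂).
  p_Cosmic = [(1/(1.2·√(2π)))·exp(−(4.8−2.7)²/(2·1.2²)) = 0.332452·exp(-1.53125) = 0.0718978] × [0.327866] = 0.0235729
  p_Electronic = [(1/(0.6·√(2π)))·exp(−(4.8−3.5)²/(2·0.6²)) = 0.664904·exp(-2.34722) = 0.0635877] × [0.403285] = 0.0256439
  p_Acoustic = [(1/(0.8·√(2π)))·exp(−(4.8−5.4)²/(2·0.8²)) = 0.498678·exp(-0.28125) = 0.376422] × [0.00377782] = 0.00142205
  p_Thermal = [(1/(0.8·√(2π)))·exp(−(4.8−9.2)²/(2·0.8²)) = 0.498678·exp(-15.12500) = 1.34622e-07] × [1.70333e-14] = 2.29305e-21
Prior × likelihood for each component:
  π_Cosmic·p_Cosmic = 0.22 × 0.0235729 = 0.00518603
  π_Electronic·p_Electronic = 0.08 × 0.0256439 = 0.00205152
  π_Acoustic·p_Acoustic = 0.24 × 0.00142205 = 0.000341293
  π_Thermal·p_Thermal = 0.46 × 2.29305e-21 = 1.0548e-21
Normaliser: 0.00518603 + 0.00205152 + 0.000341293 + 1.0548e-21 = 0.00757884
Responsibility of Source Electronic: 0.00205152 / 0.00757884 ≈ 0.2707

0.2707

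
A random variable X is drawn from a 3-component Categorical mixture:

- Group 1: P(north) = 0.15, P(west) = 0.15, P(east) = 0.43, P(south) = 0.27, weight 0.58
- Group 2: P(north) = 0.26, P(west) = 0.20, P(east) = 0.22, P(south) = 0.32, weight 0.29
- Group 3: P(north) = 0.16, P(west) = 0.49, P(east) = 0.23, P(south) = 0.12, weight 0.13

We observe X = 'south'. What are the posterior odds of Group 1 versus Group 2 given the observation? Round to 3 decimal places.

1.688

Since P(k|x) ∝ π_k f_k(x), the posterior odds are π_i f_i(x) / (π_j f_j(x)).
Evaluate each component's likelihood at the observed value:
  p_1 = 0.27
  p_2 = 0.32
  p_3 = 0.12
Posterior odds = (π_1·p_1) / (π_2·p_2) = (0.58·0.27) / (0.29·0.32) = 0.1566 / 0.0928 ≈ 1.688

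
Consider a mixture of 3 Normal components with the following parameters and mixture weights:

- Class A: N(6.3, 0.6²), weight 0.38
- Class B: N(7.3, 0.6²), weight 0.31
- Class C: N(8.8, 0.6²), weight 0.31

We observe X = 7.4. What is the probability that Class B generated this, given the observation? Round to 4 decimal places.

P(component k | x) = π_k·f_k(x) / marginal(x), where marginal(x) = Σ_j π_j·f_j(x).
Evaluate each component's likelihood at the observed value:
  f_A = 0.123852
  f_B = 0.655733
  f_C = 0.0437031
Weight by the priors:
  π_A·f_A = 0.38 × 0.123852 = 0.0470637
  π_B·f_B = 0.31 × 0.655733 = 0.203277
  π_C·f_C = 0.31 × 0.0437031 = 0.013548
Denominator: 0.0470637 + 0.203277 + 0.013548 = 0.263889
Responsibility of Class B: 0.203277 / 0.263889 ≈ 0.7703

0.7703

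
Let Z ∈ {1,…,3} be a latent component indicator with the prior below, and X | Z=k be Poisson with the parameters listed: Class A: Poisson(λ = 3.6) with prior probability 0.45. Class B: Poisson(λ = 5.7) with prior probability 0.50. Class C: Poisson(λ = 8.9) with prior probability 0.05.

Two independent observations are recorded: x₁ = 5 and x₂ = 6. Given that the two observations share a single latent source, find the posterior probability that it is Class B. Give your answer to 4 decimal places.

Apply Bayes' rule: the posterior for each component is proportional to its prior times its likelihood at x.
Since both observations come from the same component, the likelihood for component k is f_k(x₁)·f_k(x₂).
  f_A = [e^(−3.6)·3.6^5/5! = 0.13768] × [0.0826081] = 0.0113735
  f_B = [e^(−5.7)·5.7^5/5! = 0.16777] × [0.159382] = 0.0267395
  f_C = [e^(−8.9)·8.9^5/5! = 0.063467] × [0.0941427] = 0.00597495
Weight by the priors:
  π_A·f_A = 0.45 × 0.0113735 = 0.00511807
  π_B·f_B = 0.50 × 0.0267395 = 0.0133697
  π_C·f_C = 0.05 × 0.00597495 = 0.000298748
Evidence: 0.00511807 + 0.0133697 + 0.000298748 = 0.0187865
P(Class B | data) = 0.0133697 / 0.0187865 ≈ 0.7117

0.7117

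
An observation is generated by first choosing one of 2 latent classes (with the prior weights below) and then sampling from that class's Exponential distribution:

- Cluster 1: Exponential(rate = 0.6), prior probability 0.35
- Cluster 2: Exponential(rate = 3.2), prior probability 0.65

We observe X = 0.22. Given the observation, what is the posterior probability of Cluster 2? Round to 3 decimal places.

0.848

The responsibility of component k is w_k f_k(x) divided by Σ_j w_j f_j(x).
Evaluate each component's likelihood at the observed value:
  p_1 = 0.6·e^(−0.6·0.22) = 0.6·e^(−0.1320) = 0.525805
  p_2 = 3.2·e^(−3.2·0.22) = 3.2·e^(−0.7040) = 1.58273
Multiply by the mixture weights:
  w_1·p_1 = 0.35 × 0.525805 = 0.184032
  w_2·p_2 = 0.65 × 1.58273 = 1.02877
Sum: 0.184032 + 1.02877 = 1.21281
Responsibility of Cluster 2: 1.02877 / 1.21281 ≈ 0.848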